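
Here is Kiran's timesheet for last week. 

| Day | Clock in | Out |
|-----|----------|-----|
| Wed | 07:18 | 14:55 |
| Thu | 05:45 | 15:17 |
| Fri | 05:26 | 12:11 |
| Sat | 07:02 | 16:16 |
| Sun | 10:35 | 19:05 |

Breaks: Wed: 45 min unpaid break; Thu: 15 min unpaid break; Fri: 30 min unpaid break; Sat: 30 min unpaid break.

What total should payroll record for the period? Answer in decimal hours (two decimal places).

39.63 hours

Wed: 07:18–14:55 = 7 h 37 min; less 45 min break → 6 h 52 min
Thu: 05:45–15:17 = 9 h 32 min; less 15 min break → 9 h 17 min
Fri: 05:26–12:11 = 6 h 45 min; less 30 min break → 6 h 15 min
Sat: 07:02–16:16 = 9 h 14 min; less 30 min break → 8 h 44 min
Sun: 10:35–19:05 = 8 h 30 min
Total: 6 h 52 min + 9 h 17 min + 6 h 15 min + 8 h 44 min + 8 h 30 min = 39 h 38 min.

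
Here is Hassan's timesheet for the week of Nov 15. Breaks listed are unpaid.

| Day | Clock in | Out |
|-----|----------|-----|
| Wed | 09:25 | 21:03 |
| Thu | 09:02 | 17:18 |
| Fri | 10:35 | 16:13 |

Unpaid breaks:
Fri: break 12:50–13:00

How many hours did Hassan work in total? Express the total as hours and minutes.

25 h 22 min

Wed: 09:25–21:03 = 11 h 38 min
Thu: 09:02–17:18 = 8 h 16 min
Fri: 10:35–16:13 = 5 h 38 min; less 10 min break → 5 h 28 min
Total: 11 h 38 min + 8 h 16 min + 5 h 28 min = 25 h 22 min.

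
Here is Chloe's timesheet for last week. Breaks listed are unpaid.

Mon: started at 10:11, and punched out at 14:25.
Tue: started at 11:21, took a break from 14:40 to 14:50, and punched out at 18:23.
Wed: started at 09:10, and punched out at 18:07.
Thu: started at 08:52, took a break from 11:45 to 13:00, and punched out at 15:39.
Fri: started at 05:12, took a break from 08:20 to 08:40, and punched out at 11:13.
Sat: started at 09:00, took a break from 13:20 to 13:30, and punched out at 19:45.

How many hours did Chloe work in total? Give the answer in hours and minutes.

41 h 51 min

Mon: 10:11–14:25 = 4 h 14 min
Tue: 11:21–18:23 = 7 h 2 min; less 10 min break → 6 h 52 min
Wed: 09:10–18:07 = 8 h 57 min
Thu: 08:52–15:39 = 6 h 47 min; less 75 min break → 5 h 32 min
Fri: 05:12–11:13 = 6 h 1 min; less 20 min break → 5 h 41 min
Sat: 09:00–19:45 = 10 h 45 min; less 10 min break → 10 h 35 min
Total: 4 h 14 min + 6 h 52 min + 8 h 57 min + 5 h 32 min + 5 h 41 min + 10 h 35 min = 41 h 51 min.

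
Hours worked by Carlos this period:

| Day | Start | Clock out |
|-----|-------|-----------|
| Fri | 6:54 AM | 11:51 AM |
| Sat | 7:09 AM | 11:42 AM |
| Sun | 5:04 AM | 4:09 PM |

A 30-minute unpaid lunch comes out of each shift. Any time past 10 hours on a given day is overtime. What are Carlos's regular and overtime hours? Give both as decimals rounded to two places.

Fri: 6:54 AM–11:51 AM = 4 h 57 min; less 30 min break → 4 h 27 min
Sat: 7:09 AM–11:42 AM = 4 h 33 min; less 30 min break → 4 h 3 min
Sun: 5:04 AM–4:09 PM = 11 h 5 min; less 30 min break → 10 h 35 min
Fri reg 4 h 27 min / OT 0 h 0 min; Sat reg 4 h 3 min / OT 0 h 0 min; Sun reg 10 h 0 min / OT 0 h 35 min.
Totals: regular 18 h 30 min, overtime 0 h 35 min.

Regular 18.50 hours, overtime 0.58 hours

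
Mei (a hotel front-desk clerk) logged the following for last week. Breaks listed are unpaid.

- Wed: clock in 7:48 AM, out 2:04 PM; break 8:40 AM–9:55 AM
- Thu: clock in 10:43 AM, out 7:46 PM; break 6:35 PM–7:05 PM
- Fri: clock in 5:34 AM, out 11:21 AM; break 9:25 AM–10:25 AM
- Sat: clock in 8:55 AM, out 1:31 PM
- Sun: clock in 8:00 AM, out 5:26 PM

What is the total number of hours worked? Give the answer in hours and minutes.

32 h 23 min

Wed: 7:48 AM–2:04 PM = 6 h 16 min; less 75 min break → 5 h 1 min
Thu: 10:43 AM–7:46 PM = 9 h 3 min; less 30 min break → 8 h 33 min
Fri: 5:34 AM–11:21 AM = 5 h 47 min; less 60 min break → 4 h 47 min
Sat: 8:55 AM–1:31 PM = 4 h 36 min
Sun: 8:00 AM–5:26 PM = 9 h 26 min
Total: 5 h 1 min + 8 h 33 min + 4 h 47 min + 4 h 36 min + 9 h 26 min = 32 h 23 min.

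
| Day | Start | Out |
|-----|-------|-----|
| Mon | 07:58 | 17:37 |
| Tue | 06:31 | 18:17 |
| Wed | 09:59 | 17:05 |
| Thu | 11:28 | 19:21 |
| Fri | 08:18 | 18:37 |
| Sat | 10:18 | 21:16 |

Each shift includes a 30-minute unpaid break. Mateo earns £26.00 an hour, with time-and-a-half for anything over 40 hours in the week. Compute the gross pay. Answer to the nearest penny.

£1612.65

Mon: 07:58–17:37 = 9 h 39 min; less 30 min break → 9 h 9 min
Tue: 06:31–18:17 = 11 h 46 min; less 30 min break → 11 h 16 min
Wed: 09:59–17:05 = 7 h 6 min; less 30 min break → 6 h 36 min
Thu: 11:28–19:21 = 7 h 53 min; less 30 min break → 7 h 23 min
Fri: 08:18–18:37 = 10 h 19 min; less 30 min break → 9 h 49 min
Sat: 10:18–21:16 = 10 h 58 min; less 30 min break → 10 h 28 min
Total worked: 54 h 41 min = 3281 min.
Regular 40 h 0 min = 2400 min at £26.00/h; overtime 14 h 41 min = 881 min at £39.00/h.
Pay = (2400 × £26.00 + 881 × £39.00) ÷ 60 = £1612.65.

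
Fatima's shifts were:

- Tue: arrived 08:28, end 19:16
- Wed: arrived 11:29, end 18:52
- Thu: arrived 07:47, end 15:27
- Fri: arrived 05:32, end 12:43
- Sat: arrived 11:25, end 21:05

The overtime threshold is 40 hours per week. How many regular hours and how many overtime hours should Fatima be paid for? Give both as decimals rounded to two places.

Regular 40.00 hours, overtime 2.70 hours

Tue: 08:28–19:16 = 10 h 48 min
Wed: 11:29–18:52 = 7 h 23 min
Thu: 07:47–15:27 = 7 h 40 min
Fri: 05:32–12:43 = 7 h 11 min
Sat: 11:25–21:05 = 9 h 40 min
Total worked: 42 h 42 min = 42.70 h.
Threshold 40 h → overtime 2 h 42 min, regular 40 h 0 min.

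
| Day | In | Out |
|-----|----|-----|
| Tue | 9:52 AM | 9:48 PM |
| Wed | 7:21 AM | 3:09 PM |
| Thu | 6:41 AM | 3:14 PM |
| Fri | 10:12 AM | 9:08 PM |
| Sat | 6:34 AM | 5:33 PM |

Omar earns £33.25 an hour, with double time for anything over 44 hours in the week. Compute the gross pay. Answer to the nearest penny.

£1875.30

Tue: 9:52 AM–9:48 PM = 11 h 56 min
Wed: 7:21 AM–3:09 PM = 7 h 48 min
Thu: 6:41 AM–3:14 PM = 8 h 33 min
Fri: 10:12 AM–9:08 PM = 10 h 56 min
Sat: 6:34 AM–5:33 PM = 10 h 59 min
Total worked: 50 h 12 min = 3012 min.
Regular 44 h 0 min = 2640 min at £33.25/h; overtime 6 h 12 min = 372 min at £66.50/h.
Pay = (2640 × £33.25 + 372 × £66.50) ÷ 60 = £1875.30.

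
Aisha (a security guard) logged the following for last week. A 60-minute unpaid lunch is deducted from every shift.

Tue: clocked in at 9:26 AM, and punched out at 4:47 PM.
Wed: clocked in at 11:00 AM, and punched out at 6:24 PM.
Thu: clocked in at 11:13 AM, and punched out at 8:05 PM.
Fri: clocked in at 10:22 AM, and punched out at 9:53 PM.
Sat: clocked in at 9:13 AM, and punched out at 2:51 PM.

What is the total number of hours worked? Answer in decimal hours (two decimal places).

Tue: 9:26 AM–4:47 PM = 7 h 21 min; less 60 min break → 6 h 21 min
Wed: 11:00 AM–6:24 PM = 7 h 24 min; less 60 min break → 6 h 24 min
Thu: 11:13 AM–8:05 PM = 8 h 52 min; less 60 min break → 7 h 52 min
Fri: 10:22 AM–9:53 PM = 11 h 31 min; less 60 min break → 10 h 31 min
Sat: 9:13 AM–2:51 PM = 5 h 38 min; less 60 min break → 4 h 38 min
Total: 6 h 21 min + 6 h 24 min + 7 h 52 min + 10 h 31 min + 4 h 38 min = 35 h 46 min.

35.77 hours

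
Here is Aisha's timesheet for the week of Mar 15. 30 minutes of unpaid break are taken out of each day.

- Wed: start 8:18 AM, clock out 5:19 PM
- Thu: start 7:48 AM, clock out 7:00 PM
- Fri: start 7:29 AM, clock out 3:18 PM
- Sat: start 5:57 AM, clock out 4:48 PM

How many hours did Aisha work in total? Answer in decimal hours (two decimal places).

36.88 hours

Wed: 8:18 AM–5:19 PM = 9 h 1 min; less 30 min break → 8 h 31 min
Thu: 7:48 AM–7:00 PM = 11 h 12 min; less 30 min break → 10 h 42 min
Fri: 7:29 AM–3:18 PM = 7 h 49 min; less 30 min break → 7 h 19 min
Sat: 5:57 AM–4:48 PM = 10 h 51 min; less 30 min break → 10 h 21 min
Total: 8 h 31 min + 10 h 42 min + 7 h 19 min + 10 h 21 min = 36 h 53 min.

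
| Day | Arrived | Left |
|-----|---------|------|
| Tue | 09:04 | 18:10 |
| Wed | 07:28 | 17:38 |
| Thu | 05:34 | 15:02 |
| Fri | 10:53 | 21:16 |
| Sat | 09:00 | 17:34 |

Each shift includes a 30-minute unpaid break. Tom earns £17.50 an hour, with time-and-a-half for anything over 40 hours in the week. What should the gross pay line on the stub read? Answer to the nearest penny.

£836.06

Tue: 09:04–18:10 = 9 h 6 min; less 30 min break → 8 h 36 min
Wed: 07:28–17:38 = 10 h 10 min; less 30 min break → 9 h 40 min
Thu: 05:34–15:02 = 9 h 28 min; less 30 min break → 8 h 58 min
Fri: 10:53–21:16 = 10 h 23 min; less 30 min break → 9 h 53 min
Sat: 09:00–17:34 = 8 h 34 min; less 30 min break → 8 h 4 min
Total worked: 45 h 11 min = 2711 min.
Regular 40 h 0 min = 2400 min at £17.50/h; overtime 5 h 11 min = 311 min at £26.25/h.
Pay = (2400 × £17.50 + 311 × £26.25) ÷ 60 = £836.06.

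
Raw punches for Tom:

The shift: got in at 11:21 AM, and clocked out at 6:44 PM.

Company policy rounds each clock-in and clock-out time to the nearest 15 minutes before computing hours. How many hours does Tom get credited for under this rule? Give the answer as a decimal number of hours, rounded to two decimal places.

7.50 hours

The shift: in 11:21 AM→11:15 AM, out 6:44 PM→6:45 PM; 7 h 30 min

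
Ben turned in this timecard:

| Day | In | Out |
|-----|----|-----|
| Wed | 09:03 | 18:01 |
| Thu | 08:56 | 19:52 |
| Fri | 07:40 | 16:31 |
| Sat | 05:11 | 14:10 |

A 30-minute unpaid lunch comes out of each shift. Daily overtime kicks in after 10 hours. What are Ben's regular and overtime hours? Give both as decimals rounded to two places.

Wed: 09:03–18:01 = 8 h 58 min; less 30 min break → 8 h 28 min
Thu: 08:56–19:52 = 10 h 56 min; less 30 min break → 10 h 26 min
Fri: 07:40–16:31 = 8 h 51 min; less 30 min break → 8 h 21 min
Sat: 05:11–14:10 = 8 h 59 min; less 30 min break → 8 h 29 min
Wed reg 8 h 28 min / OT 0 h 0 min; Thu reg 10 h 0 min / OT 0 h 26 min; Fri reg 8 h 21 min / OT 0 h 0 min; Sat reg 8 h 29 min / OT 0 h 0 min.
Totals: regular 35 h 18 min, overtime 0 h 26 min.

Regular 35.30 hours, overtime 0.43 hours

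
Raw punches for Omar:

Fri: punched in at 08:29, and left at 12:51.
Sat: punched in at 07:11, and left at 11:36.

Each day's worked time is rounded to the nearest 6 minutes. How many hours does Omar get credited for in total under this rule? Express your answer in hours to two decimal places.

Fri: 08:29–12:51 = 4 h 22 min → rounds to 4 h 24 min
Sat: 07:11–11:36 = 4 h 25 min → rounds to 4 h 24 min
Total credited: 8 h 48 min.

8.80 hours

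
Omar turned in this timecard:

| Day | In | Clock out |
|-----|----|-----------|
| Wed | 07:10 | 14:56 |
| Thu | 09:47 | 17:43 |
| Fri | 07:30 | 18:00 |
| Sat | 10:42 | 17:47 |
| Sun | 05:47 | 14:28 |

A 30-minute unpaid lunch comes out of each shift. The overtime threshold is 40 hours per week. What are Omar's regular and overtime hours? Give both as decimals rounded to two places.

Wed: 07:10–14:56 = 7 h 46 min; less 30 min break → 7 h 16 min
Thu: 09:47–17:43 = 7 h 56 min; less 30 min break → 7 h 26 min
Fri: 07:30–18:00 = 10 h 30 min; less 30 min break → 10 h 0 min
Sat: 10:42–17:47 = 7 h 5 min; less 30 min break → 6 h 35 min
Sun: 05:47–14:28 = 8 h 41 min; less 30 min break → 8 h 11 min
Total worked: 39 h 28 min = 39.47 h.
Threshold 40 h → overtime 0 h 0 min, regular 39 h 28 min.

Regular 39.47 hours, overtime 0.00 hours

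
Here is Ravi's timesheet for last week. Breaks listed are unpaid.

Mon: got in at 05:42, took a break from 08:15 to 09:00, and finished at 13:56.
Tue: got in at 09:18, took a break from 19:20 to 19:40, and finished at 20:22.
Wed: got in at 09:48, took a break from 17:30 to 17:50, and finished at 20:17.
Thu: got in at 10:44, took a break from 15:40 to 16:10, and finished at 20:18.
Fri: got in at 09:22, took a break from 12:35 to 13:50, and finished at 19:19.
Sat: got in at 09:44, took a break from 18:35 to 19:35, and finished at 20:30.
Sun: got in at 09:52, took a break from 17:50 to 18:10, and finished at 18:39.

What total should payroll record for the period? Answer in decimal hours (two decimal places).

Mon: 05:42–13:56 = 8 h 14 min; less 45 min break → 7 h 29 min
Tue: 09:18–20:22 = 11 h 4 min; less 20 min break → 10 h 44 min
Wed: 09:48–20:17 = 10 h 29 min; less 20 min break → 10 h 9 min
Thu: 10:44–20:18 = 9 h 34 min; less 30 min break → 9 h 4 min
Fri: 09:22–19:19 = 9 h 57 min; less 75 min break → 8 h 42 min
Sat: 09:44–20:30 = 10 h 46 min; less 60 min break → 9 h 46 min
Sun: 09:52–18:39 = 8 h 47 min; less 20 min break → 8 h 27 min
Total: 7 h 29 min + 10 h 44 min + 10 h 9 min + 9 h 4 min + 8 h 42 min + 9 h 46 min + 8 h 27 min = 64 h 21 min.

64.35 hours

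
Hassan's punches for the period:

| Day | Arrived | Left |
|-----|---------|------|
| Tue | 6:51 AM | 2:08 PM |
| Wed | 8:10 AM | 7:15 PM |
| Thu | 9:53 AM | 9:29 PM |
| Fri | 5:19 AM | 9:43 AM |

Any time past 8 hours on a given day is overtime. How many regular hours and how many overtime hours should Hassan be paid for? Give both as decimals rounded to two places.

Tue: 6:51 AM–2:08 PM = 7 h 17 min
Wed: 8:10 AM–7:15 PM = 11 h 5 min
Thu: 9:53 AM–9:29 PM = 11 h 36 min
Fri: 5:19 AM–9:43 AM = 4 h 24 min
Tue reg 7 h 17 min / OT 0 h 0 min; Wed reg 8 h 0 min / OT 3 h 5 min; Thu reg 8 h 0 min / OT 3 h 36 min; Fri reg 4 h 24 min / OT 0 h 0 min.
Totals: regular 27 h 41 min, overtime 6 h 41 min.

Regular 27.68 hours, overtime 6.68 hours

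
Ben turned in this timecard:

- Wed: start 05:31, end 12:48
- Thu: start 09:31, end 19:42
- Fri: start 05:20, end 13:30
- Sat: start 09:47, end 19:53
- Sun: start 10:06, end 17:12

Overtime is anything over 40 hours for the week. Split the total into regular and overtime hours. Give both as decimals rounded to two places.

Regular 40.00 hours, overtime 2.83 hours

Wed: 05:31–12:48 = 7 h 17 min
Thu: 09:31–19:42 = 10 h 11 min
Fri: 05:20–13:30 = 8 h 10 min
Sat: 09:47–19:53 = 10 h 6 min
Sun: 10:06–17:12 = 7 h 6 min
Total worked: 42 h 50 min = 42.83 h.
Threshold 40 h → overtime 2 h 50 min, regular 40 h 0 min.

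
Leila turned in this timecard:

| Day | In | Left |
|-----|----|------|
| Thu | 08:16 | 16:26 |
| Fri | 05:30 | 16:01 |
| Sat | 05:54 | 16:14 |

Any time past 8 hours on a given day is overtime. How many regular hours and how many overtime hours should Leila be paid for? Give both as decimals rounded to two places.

Thu: 08:16–16:26 = 8 h 10 min
Fri: 05:30–16:01 = 10 h 31 min
Sat: 05:54–16:14 = 10 h 20 min
Thu reg 8 h 0 min / OT 0 h 10 min; Fri reg 8 h 0 min / OT 2 h 31 min; Sat reg 8 h 0 min / OT 2 h 20 min.
Totals: regular 24 h 0 min, overtime 5 h 1 min.

Regular 24.00 hours, overtime 5.02 hours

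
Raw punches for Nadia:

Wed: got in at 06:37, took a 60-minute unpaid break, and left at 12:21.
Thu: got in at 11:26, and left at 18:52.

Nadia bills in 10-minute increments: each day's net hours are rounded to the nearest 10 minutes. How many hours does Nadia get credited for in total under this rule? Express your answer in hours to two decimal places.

Wed: 06:37–12:21 = 5 h 44 min − 60 min = 4 h 44 min → rounds to 4 h 40 min
Thu: 11:26–18:52 = 7 h 26 min → rounds to 7 h 30 min
Total credited: 12 h 10 min.

12.17 hours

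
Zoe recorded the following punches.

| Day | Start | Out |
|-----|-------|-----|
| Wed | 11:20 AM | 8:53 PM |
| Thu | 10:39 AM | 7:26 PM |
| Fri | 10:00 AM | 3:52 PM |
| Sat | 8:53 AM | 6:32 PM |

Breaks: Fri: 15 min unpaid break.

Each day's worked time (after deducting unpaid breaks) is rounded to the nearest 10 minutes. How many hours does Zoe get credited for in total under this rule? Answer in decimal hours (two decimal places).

33.67 hours

Wed: 11:20 AM–8:53 PM = 9 h 33 min → rounds to 9 h 30 min
Thu: 10:39 AM–7:26 PM = 8 h 47 min → rounds to 8 h 50 min
Fri: 10:00 AM–3:52 PM = 5 h 52 min − 15 min = 5 h 37 min → rounds to 5 h 40 min
Sat: 8:53 AM–6:32 PM = 9 h 39 min → rounds to 9 h 40 min
Total credited: 33 h 40 min.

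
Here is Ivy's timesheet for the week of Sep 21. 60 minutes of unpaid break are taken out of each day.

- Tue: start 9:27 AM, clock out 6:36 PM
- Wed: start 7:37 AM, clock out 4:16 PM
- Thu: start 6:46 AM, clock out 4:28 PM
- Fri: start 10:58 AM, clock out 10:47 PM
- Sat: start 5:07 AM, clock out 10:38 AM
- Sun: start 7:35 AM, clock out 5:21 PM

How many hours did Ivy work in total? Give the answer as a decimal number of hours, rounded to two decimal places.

48.60 hours

Tue: 9:27 AM–6:36 PM = 9 h 9 min; less 60 min break → 8 h 9 min
Wed: 7:37 AM–4:16 PM = 8 h 39 min; less 60 min break → 7 h 39 min
Thu: 6:46 AM–4:28 PM = 9 h 42 min; less 60 min break → 8 h 42 min
Fri: 10:58 AM–10:47 PM = 11 h 49 min; less 60 min break → 10 h 49 min
Sat: 5:07 AM–10:38 AM = 5 h 31 min; less 60 min break → 4 h 31 min
Sun: 7:35 AM–5:21 PM = 9 h 46 min; less 60 min break → 8 h 46 min
Total: 8 h 9 min + 7 h 39 min + 8 h 42 min + 10 h 49 min + 4 h 31 min + 8 h 46 min = 48 h 36 min.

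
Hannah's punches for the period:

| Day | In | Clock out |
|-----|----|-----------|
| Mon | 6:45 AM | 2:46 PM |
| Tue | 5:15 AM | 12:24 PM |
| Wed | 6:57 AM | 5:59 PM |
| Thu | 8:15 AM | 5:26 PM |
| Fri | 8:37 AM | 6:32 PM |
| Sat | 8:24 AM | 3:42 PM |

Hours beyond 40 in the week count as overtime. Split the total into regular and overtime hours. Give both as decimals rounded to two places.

Mon: 6:45 AM–2:46 PM = 8 h 1 min
Tue: 5:15 AM–12:24 PM = 7 h 9 min
Wed: 6:57 AM–5:59 PM = 11 h 2 min
Thu: 8:15 AM–5:26 PM = 9 h 11 min
Fri: 8:37 AM–6:32 PM = 9 h 55 min
Sat: 8:24 AM–3:42 PM = 7 h 18 min
Total worked: 52 h 36 min = 52.60 h.
Threshold 40 h → overtime 12 h 36 min, regular 40 h 0 min.

Regular 40.00 hours, overtime 12.60 hours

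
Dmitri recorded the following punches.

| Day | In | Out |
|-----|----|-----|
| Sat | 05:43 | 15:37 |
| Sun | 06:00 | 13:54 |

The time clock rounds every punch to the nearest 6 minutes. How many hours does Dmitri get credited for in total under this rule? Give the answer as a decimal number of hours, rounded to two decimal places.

Sat: in 05:43→05:42, out 15:37→15:36; 9 h 54 min
Sun: in 06:00→06:00, out 13:54→13:54; 7 h 54 min
Total credited: 17 h 48 min.

17.80 hours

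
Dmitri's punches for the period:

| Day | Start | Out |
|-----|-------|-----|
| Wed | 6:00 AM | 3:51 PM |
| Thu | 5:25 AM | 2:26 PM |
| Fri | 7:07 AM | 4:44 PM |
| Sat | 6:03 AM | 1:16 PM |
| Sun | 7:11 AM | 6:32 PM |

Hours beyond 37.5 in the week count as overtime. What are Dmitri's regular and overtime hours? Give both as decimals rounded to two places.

Wed: 6:00 AM–3:51 PM = 9 h 51 min
Thu: 5:25 AM–2:26 PM = 9 h 1 min
Fri: 7:07 AM–4:44 PM = 9 h 37 min
Sat: 6:03 AM–1:16 PM = 7 h 13 min
Sun: 7:11 AM–6:32 PM = 11 h 21 min
Total worked: 47 h 3 min = 47.05 h.
Threshold 37.5 h → overtime 9 h 33 min, regular 37 h 30 min.

Regular 37.50 hours, overtime 9.55 hours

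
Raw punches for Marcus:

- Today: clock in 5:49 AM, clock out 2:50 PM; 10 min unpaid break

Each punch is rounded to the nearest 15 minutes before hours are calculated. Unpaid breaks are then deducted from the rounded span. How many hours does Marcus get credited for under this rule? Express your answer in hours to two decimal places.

Today: in 5:49 AM→5:45 AM, out 2:50 PM→2:45 PM; 9 h 0 min − 10 min = 8 h 50 min

8.83 hours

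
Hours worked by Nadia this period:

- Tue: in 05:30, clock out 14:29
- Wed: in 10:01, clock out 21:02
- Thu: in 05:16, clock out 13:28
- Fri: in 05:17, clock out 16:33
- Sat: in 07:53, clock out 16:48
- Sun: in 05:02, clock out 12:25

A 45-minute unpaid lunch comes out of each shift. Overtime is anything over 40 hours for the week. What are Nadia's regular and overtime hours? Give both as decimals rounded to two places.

Tue: 05:30–14:29 = 8 h 59 min; less 45 min break → 8 h 14 min
Wed: 10:01–21:02 = 11 h 1 min; less 45 min break → 10 h 16 min
Thu: 05:16–13:28 = 8 h 12 min; less 45 min break → 7 h 27 min
Fri: 05:17–16:33 = 11 h 16 min; less 45 min break → 10 h 31 min
Sat: 07:53–16:48 = 8 h 55 min; less 45 min break → 8 h 10 min
Sun: 05:02–12:25 = 7 h 23 min; less 45 min break → 6 h 38 min
Total worked: 51 h 16 min = 51.27 h.
Threshold 40 h → overtime 11 h 16 min, regular 40 h 0 min.

Regular 40.00 hours, overtime 11.27 hours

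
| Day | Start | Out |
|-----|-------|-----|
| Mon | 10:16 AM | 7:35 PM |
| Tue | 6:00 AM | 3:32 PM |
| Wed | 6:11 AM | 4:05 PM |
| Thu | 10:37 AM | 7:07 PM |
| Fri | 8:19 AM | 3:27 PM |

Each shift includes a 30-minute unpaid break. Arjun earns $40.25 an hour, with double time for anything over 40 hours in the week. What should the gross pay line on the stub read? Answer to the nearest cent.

$1761.61

Mon: 10:16 AM–7:35 PM = 9 h 19 min; less 30 min break → 8 h 49 min
Tue: 6:00 AM–3:32 PM = 9 h 32 min; less 30 min break → 9 h 2 min
Wed: 6:11 AM–4:05 PM = 9 h 54 min; less 30 min break → 9 h 24 min
Thu: 10:37 AM–7:07 PM = 8 h 30 min; less 30 min break → 8 h 0 min
Fri: 8:19 AM–3:27 PM = 7 h 8 min; less 30 min break → 6 h 38 min
Total worked: 41 h 53 min = 2513 min.
Regular 40 h 0 min = 2400 min at $40.25/h; overtime 1 h 53 min = 113 min at $80.50/h.
Pay = (2400 × $40.25 + 113 × $80.50) ÷ 60 = $1761.61.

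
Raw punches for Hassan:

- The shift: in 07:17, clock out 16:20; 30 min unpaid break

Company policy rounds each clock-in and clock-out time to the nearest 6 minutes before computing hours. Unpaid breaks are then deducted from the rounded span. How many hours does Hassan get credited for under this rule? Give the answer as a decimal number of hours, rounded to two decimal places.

8.50 hours

The shift: in 07:17→07:18, out 16:20→16:18; 9 h 0 min − 30 min = 8 h 30 min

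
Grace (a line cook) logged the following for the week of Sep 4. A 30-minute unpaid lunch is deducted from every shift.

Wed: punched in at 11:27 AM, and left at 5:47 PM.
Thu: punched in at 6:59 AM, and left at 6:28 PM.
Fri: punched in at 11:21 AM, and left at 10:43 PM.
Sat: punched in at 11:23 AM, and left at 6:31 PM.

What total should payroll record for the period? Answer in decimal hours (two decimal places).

Wed: 11:27 AM–5:47 PM = 6 h 20 min; less 30 min break → 5 h 50 min
Thu: 6:59 AM–6:28 PM = 11 h 29 min; less 30 min break → 10 h 59 min
Fri: 11:21 AM–10:43 PM = 11 h 22 min; less 30 min break → 10 h 52 min
Sat: 11:23 AM–6:31 PM = 7 h 8 min; less 30 min break → 6 h 38 min
Total: 5 h 50 min + 10 h 59 min + 10 h 52 min + 6 h 38 min = 34 h 19 min.

34.32 hours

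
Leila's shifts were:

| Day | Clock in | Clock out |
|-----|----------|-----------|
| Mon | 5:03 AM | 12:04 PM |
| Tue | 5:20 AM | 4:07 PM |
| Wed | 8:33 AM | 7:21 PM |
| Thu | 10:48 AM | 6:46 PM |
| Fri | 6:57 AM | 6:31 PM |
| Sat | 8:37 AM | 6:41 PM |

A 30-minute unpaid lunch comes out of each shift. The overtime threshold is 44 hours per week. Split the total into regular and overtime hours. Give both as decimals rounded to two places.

Regular 44.00 hours, overtime 11.20 hours

Mon: 5:03 AM–12:04 PM = 7 h 1 min; less 30 min break → 6 h 31 min
Tue: 5:20 AM–4:07 PM = 10 h 47 min; less 30 min break → 10 h 17 min
Wed: 8:33 AM–7:21 PM = 10 h 48 min; less 30 min break → 10 h 18 min
Thu: 10:48 AM–6:46 PM = 7 h 58 min; less 30 min break → 7 h 28 min
Fri: 6:57 AM–6:31 PM = 11 h 34 min; less 30 min break → 11 h 4 min
Sat: 8:37 AM–6:41 PM = 10 h 4 min; less 30 min break → 9 h 34 min
Total worked: 55 h 12 min = 55.20 h.
Threshold 44 h → overtime 11 h 12 min, regular 44 h 0 min.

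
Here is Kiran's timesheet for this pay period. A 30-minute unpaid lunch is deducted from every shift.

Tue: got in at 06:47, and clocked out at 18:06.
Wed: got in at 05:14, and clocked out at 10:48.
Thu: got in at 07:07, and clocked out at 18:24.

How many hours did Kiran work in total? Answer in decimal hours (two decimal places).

Tue: 06:47–18:06 = 11 h 19 min; less 30 min break → 10 h 49 min
Wed: 05:14–10:48 = 5 h 34 min; less 30 min break → 5 h 4 min
Thu: 07:07–18:24 = 11 h 17 min; less 30 min break → 10 h 47 min
Total: 10 h 49 min + 5 h 4 min + 10 h 47 min = 26 h 40 min.

26.67 hours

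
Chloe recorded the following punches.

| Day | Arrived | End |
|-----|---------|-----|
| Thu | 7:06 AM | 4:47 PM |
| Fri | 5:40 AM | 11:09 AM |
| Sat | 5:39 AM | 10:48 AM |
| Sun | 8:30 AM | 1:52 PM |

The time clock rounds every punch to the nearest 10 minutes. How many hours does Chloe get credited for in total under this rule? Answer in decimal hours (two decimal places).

25.67 hours

Thu: in 7:06 AM→7:10 AM, out 4:47 PM→4:50 PM; 9 h 40 min
Fri: in 5:40 AM→5:40 AM, out 11:09 AM→11:10 AM; 5 h 30 min
Sat: in 5:39 AM→5:40 AM, out 10:48 AM→10:50 AM; 5 h 10 min
Sun: in 8:30 AM→8:30 AM, out 1:52 PM→1:50 PM; 5 h 20 min
Total credited: 25 h 40 min.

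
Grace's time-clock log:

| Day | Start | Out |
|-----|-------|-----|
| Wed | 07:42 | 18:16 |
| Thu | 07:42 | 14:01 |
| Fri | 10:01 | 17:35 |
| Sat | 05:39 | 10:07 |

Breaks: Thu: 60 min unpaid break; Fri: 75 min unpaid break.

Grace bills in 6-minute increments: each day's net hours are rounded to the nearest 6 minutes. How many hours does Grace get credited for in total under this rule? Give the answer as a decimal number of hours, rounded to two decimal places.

26.70 hours

Wed: 07:42–18:16 = 10 h 34 min → rounds to 10 h 36 min
Thu: 07:42–14:01 = 6 h 19 min − 60 min = 5 h 19 min → rounds to 5 h 18 min
Fri: 10:01–17:35 = 7 h 34 min − 75 min = 6 h 19 min → rounds to 6 h 18 min
Sat: 05:39–10:07 = 4 h 28 min → rounds to 4 h 30 min
Total credited: 26 h 42 min.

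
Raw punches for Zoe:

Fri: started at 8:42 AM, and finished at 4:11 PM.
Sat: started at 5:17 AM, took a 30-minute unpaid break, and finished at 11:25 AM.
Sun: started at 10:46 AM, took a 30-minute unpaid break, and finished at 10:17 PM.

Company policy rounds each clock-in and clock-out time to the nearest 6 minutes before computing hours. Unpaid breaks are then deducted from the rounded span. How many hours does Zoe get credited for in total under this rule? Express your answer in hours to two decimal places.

24.10 hours

Fri: in 8:42 AM→8:42 AM, out 4:11 PM→4:12 PM; 7 h 30 min
Sat: in 5:17 AM→5:18 AM, out 11:25 AM→11:24 AM; 6 h 6 min − 30 min = 5 h 36 min
Sun: in 10:46 AM→10:48 AM, out 10:17 PM→10:18 PM; 11 h 30 min − 30 min = 11 h 0 min
Total credited: 24 h 6 min.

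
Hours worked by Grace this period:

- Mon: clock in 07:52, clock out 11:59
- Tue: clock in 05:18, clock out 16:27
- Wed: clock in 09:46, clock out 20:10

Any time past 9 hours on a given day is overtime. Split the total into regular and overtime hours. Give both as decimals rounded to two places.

Regular 22.12 hours, overtime 3.55 hours

Mon: 07:52–11:59 = 4 h 7 min
Tue: 05:18–16:27 = 11 h 9 min
Wed: 09:46–20:10 = 10 h 24 min
Mon reg 4 h 7 min / OT 0 h 0 min; Tue reg 9 h 0 min / OT 2 h 9 min; Wed reg 9 h 0 min / OT 1 h 24 min.
Totals: regular 22 h 7 min, overtime 3 h 33 min.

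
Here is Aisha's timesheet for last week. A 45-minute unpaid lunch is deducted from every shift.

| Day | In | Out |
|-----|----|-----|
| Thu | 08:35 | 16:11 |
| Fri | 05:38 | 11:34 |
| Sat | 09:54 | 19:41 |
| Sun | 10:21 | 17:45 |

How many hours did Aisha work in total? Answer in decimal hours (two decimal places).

27.72 hours

Thu: 08:35–16:11 = 7 h 36 min; less 45 min break → 6 h 51 min
Fri: 05:38–11:34 = 5 h 56 min; less 45 min break → 5 h 11 min
Sat: 09:54–19:41 = 9 h 47 min; less 45 min break → 9 h 2 min
Sun: 10:21–17:45 = 7 h 24 min; less 45 min break → 6 h 39 min
Total: 6 h 51 min + 5 h 11 min + 9 h 2 min + 6 h 39 min = 27 h 43 min.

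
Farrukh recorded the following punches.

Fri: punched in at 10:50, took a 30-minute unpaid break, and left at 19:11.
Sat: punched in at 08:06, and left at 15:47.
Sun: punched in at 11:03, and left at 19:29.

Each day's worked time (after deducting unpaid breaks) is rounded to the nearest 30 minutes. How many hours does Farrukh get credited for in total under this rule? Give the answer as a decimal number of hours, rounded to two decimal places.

Fri: 10:50–19:11 = 8 h 21 min − 30 min = 7 h 51 min → rounds to 8 h 0 min
Sat: 08:06–15:47 = 7 h 41 min → rounds to 7 h 30 min
Sun: 11:03–19:29 = 8 h 26 min → rounds to 8 h 30 min
Total credited: 24 h 0 min.

24.00 hours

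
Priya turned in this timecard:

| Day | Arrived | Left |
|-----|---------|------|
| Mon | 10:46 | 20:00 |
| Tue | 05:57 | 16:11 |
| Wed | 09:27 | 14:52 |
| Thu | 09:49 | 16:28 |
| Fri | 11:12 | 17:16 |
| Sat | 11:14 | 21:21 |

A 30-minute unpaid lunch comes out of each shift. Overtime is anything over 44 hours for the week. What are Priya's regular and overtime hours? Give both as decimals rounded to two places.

Mon: 10:46–20:00 = 9 h 14 min; less 30 min break → 8 h 44 min
Tue: 05:57–16:11 = 10 h 14 min; less 30 min break → 9 h 44 min
Wed: 09:27–14:52 = 5 h 25 min; less 30 min break → 4 h 55 min
Thu: 09:49–16:28 = 6 h 39 min; less 30 min break → 6 h 9 min
Fri: 11:12–17:16 = 6 h 4 min; less 30 min break → 5 h 34 min
Sat: 11:14–21:21 = 10 h 7 min; less 30 min break → 9 h 37 min
Total worked: 44 h 43 min = 44.72 h.
Threshold 44 h → overtime 0 h 43 min, regular 44 h 0 min.

Regular 44.00 hours, overtime 0.72 hours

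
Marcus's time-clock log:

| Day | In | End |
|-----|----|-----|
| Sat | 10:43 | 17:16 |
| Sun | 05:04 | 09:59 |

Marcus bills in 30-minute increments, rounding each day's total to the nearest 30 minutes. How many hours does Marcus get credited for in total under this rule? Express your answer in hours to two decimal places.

11.50 hours

Sat: 10:43–17:16 = 6 h 33 min → rounds to 6 h 30 min
Sun: 05:04–09:59 = 4 h 55 min → rounds to 5 h 0 min
Total credited: 11 h 30 min.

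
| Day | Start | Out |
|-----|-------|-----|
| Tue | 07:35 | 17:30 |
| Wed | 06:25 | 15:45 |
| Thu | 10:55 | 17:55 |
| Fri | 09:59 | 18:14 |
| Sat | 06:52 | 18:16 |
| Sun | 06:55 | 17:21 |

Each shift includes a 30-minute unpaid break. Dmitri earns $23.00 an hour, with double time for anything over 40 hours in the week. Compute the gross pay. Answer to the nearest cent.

$1533.33

Tue: 07:35–17:30 = 9 h 55 min; less 30 min break → 9 h 25 min
Wed: 06:25–15:45 = 9 h 20 min; less 30 min break → 8 h 50 min
Thu: 10:55–17:55 = 7 h 0 min; less 30 min break → 6 h 30 min
Fri: 09:59–18:14 = 8 h 15 min; less 30 min break → 7 h 45 min
Sat: 06:52–18:16 = 11 h 24 min; less 30 min break → 10 h 54 min
Sun: 06:55–17:21 = 10 h 26 min; less 30 min break → 9 h 56 min
Total worked: 53 h 20 min = 3200 min.
Regular 40 h 0 min = 2400 min at $23.00/h; overtime 13 h 20 min = 800 min at $46.00/h.
Pay = (2400 × $23.00 + 800 × $46.00) ÷ 60 = $1533.33.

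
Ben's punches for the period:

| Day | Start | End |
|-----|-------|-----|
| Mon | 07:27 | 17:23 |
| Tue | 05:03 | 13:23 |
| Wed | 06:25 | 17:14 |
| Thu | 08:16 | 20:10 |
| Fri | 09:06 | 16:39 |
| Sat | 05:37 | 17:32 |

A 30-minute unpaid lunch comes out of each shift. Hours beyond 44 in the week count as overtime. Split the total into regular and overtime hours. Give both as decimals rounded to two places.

Regular 44.00 hours, overtime 13.45 hours

Mon: 07:27–17:23 = 9 h 56 min; less 30 min break → 9 h 26 min
Tue: 05:03–13:23 = 8 h 20 min; less 30 min break → 7 h 50 min
Wed: 06:25–17:14 = 10 h 49 min; less 30 min break → 10 h 19 min
Thu: 08:16–20:10 = 11 h 54 min; less 30 min break → 11 h 24 min
Fri: 09:06–16:39 = 7 h 33 min; less 30 min break → 7 h 3 min
Sat: 05:37–17:32 = 11 h 55 min; less 30 min break → 11 h 25 min
Total worked: 57 h 27 min = 57.45 h.
Threshold 44 h → overtime 13 h 27 min, regular 44 h 0 min.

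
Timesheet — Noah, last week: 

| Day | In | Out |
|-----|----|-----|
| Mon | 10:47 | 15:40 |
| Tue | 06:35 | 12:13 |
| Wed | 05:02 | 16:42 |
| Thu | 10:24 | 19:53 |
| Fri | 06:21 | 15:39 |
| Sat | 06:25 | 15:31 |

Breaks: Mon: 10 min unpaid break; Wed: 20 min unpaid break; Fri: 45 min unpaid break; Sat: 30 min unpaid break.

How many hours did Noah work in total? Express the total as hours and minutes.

48 h 19 min

Mon: 10:47–15:40 = 4 h 53 min; less 10 min break → 4 h 43 min
Tue: 06:35–12:13 = 5 h 38 min
Wed: 05:02–16:42 = 11 h 40 min; less 20 min break → 11 h 20 min
Thu: 10:24–19:53 = 9 h 29 min
Fri: 06:21–15:39 = 9 h 18 min; less 45 min break → 8 h 33 min
Sat: 06:25–15:31 = 9 h 6 min; less 30 min break → 8 h 36 min
Total: 4 h 43 min + 5 h 38 min + 11 h 20 min + 9 h 29 min + 8 h 33 min + 8 h 36 min = 48 h 19 min.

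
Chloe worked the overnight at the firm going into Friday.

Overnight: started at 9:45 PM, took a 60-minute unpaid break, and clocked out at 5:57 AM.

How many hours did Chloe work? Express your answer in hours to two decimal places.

7.20 hours

Overnight: 9:45 PM → midnight = 2 h 15 min; midnight → 5:57 AM = 5 h 57 min; span 8 h 12 min; less 60 min break → 7 h 12 min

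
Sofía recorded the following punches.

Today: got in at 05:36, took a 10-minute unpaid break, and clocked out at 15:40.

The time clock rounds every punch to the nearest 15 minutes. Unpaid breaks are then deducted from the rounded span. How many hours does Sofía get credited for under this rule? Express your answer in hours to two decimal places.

10.08 hours

Today: in 05:36→05:30, out 15:40→15:45; 10 h 15 min − 10 min = 10 h 5 min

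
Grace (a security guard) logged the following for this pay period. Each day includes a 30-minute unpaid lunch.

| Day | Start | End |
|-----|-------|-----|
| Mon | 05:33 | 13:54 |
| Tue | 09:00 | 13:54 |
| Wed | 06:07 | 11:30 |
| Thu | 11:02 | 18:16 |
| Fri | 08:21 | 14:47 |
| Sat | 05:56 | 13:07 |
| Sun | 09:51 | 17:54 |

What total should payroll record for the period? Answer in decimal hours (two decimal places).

44.03 hours

Mon: 05:33–13:54 = 8 h 21 min; less 30 min break → 7 h 51 min
Tue: 09:00–13:54 = 4 h 54 min; less 30 min break → 4 h 24 min
Wed: 06:07–11:30 = 5 h 23 min; less 30 min break → 4 h 53 min
Thu: 11:02–18:16 = 7 h 14 min; less 30 min break → 6 h 44 min
Fri: 08:21–14:47 = 6 h 26 min; less 30 min break → 5 h 56 min
Sat: 05:56–13:07 = 7 h 11 min; less 30 min break → 6 h 41 min
Sun: 09:51–17:54 = 8 h 3 min; less 30 min break → 7 h 33 min
Total: 7 h 51 min + 4 h 24 min + 4 h 53 min + 6 h 44 min + 5 h 56 min + 6 h 41 min + 7 h 33 min = 44 h 2 min.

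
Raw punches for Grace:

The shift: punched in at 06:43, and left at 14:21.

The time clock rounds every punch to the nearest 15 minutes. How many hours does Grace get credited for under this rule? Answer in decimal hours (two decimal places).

7.50 hours

The shift: in 06:43→06:45, out 14:21→14:15; 7 h 30 min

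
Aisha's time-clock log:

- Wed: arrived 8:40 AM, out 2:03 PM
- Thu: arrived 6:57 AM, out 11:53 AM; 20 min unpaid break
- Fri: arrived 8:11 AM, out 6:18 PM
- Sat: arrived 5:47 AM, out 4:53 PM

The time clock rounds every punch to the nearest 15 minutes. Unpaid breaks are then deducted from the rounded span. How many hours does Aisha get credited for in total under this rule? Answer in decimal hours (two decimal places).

Wed: in 8:40 AM→8:45 AM, out 2:03 PM→2:00 PM; 5 h 15 min
Thu: in 6:57 AM→7:00 AM, out 11:53 AM→12:00 PM; 5 h 0 min − 20 min = 4 h 40 min
Fri: in 8:11 AM→8:15 AM, out 6:18 PM→6:15 PM; 10 h 0 min
Sat: in 5:47 AM→5:45 AM, out 4:53 PM→5:00 PM; 11 h 15 min
Total credited: 31 h 10 min.

31.17 hours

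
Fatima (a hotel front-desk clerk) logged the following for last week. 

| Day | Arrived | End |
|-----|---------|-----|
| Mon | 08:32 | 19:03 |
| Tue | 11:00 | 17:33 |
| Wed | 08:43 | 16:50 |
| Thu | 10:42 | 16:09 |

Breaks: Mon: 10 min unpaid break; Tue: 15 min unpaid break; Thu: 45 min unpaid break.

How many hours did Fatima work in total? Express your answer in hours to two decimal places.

Mon: 08:32–19:03 = 10 h 31 min; less 10 min break → 10 h 21 min
Tue: 11:00–17:33 = 6 h 33 min; less 15 min break → 6 h 18 min
Wed: 08:43–16:50 = 8 h 7 min
Thu: 10:42–16:09 = 5 h 27 min; less 45 min break → 4 h 42 min
Total: 10 h 21 min + 6 h 18 min + 8 h 7 min + 4 h 42 min = 29 h 28 min.

29.47 hours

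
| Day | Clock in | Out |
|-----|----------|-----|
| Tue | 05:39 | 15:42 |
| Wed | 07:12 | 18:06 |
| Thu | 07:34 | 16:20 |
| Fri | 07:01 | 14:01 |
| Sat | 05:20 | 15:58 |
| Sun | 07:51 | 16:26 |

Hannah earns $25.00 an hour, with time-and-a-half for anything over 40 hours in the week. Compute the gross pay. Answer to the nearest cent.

Tue: 05:39–15:42 = 10 h 3 min
Wed: 07:12–18:06 = 10 h 54 min
Thu: 07:34–16:20 = 8 h 46 min
Fri: 07:01–14:01 = 7 h 0 min
Sat: 05:20–15:58 = 10 h 38 min
Sun: 07:51–16:26 = 8 h 35 min
Total worked: 55 h 56 min = 3356 min.
Regular 40 h 0 min = 2400 min at $25.00/h; overtime 15 h 56 min = 956 min at $37.50/h.
Pay = (2400 × $25.00 + 956 × $37.50) ÷ 60 = $1597.50.

$1597.50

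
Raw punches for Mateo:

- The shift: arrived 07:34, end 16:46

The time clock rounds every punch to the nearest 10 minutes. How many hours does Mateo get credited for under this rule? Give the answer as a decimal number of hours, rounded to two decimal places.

9.33 hours

The shift: in 07:34→07:30, out 16:46→16:50; 9 h 20 min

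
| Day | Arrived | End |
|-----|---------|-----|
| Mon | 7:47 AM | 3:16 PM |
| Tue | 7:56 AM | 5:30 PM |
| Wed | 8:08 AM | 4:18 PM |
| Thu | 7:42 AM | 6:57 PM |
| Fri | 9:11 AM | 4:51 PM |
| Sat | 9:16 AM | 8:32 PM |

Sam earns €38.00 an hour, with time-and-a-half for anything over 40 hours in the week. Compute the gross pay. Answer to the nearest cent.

Mon: 7:47 AM–3:16 PM = 7 h 29 min
Tue: 7:56 AM–5:30 PM = 9 h 34 min
Wed: 8:08 AM–4:18 PM = 8 h 10 min
Thu: 7:42 AM–6:57 PM = 11 h 15 min
Fri: 9:11 AM–4:51 PM = 7 h 40 min
Sat: 9:16 AM–8:32 PM = 11 h 16 min
Total worked: 55 h 24 min = 3324 min.
Regular 40 h 0 min = 2400 min at €38.00/h; overtime 15 h 24 min = 924 min at €57.00/h.
Pay = (2400 × €38.00 + 924 × €57.00) ÷ 60 = €2397.80.

€2397.80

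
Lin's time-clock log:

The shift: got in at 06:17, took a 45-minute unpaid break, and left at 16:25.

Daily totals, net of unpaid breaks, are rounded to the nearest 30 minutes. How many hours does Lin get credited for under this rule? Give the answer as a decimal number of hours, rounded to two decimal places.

The shift: 06:17–16:25 = 10 h 8 min − 45 min = 9 h 23 min → rounds to 9 h 30 min

9.50 hours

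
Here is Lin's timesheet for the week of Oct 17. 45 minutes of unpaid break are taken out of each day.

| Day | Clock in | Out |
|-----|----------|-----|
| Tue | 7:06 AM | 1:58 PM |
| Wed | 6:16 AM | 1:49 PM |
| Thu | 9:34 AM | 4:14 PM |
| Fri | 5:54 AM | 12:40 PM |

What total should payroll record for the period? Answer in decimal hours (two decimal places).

24.85 hours

Tue: 7:06 AM–1:58 PM = 6 h 52 min; less 45 min break → 6 h 7 min
Wed: 6:16 AM–1:49 PM = 7 h 33 min; less 45 min break → 6 h 48 min
Thu: 9:34 AM–4:14 PM = 6 h 40 min; less 45 min break → 5 h 55 min
Fri: 5:54 AM–12:40 PM = 6 h 46 min; less 45 min break → 6 h 1 min
Total: 6 h 7 min + 6 h 48 min + 5 h 55 min + 6 h 1 min = 24 h 51 min.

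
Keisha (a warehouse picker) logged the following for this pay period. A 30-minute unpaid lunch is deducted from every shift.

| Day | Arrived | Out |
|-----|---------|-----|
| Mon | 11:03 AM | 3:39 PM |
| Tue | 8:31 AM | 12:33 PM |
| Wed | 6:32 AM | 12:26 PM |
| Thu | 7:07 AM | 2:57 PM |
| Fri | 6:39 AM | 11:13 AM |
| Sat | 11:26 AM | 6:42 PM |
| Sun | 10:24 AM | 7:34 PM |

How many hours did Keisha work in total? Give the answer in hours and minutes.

39 h 52 min

Mon: 11:03 AM–3:39 PM = 4 h 36 min; less 30 min break → 4 h 6 min
Tue: 8:31 AM–12:33 PM = 4 h 2 min; less 30 min break → 3 h 32 min
Wed: 6:32 AM–12:26 PM = 5 h 54 min; less 30 min break → 5 h 24 min
Thu: 7:07 AM–2:57 PM = 7 h 50 min; less 30 min break → 7 h 20 min
Fri: 6:39 AM–11:13 AM = 4 h 34 min; less 30 min break → 4 h 4 min
Sat: 11:26 AM–6:42 PM = 7 h 16 min; less 30 min break → 6 h 46 min
Sun: 10:24 AM–7:34 PM = 9 h 10 min; less 30 min break → 8 h 40 min
Total: 4 h 6 min + 3 h 32 min + 5 h 24 min + 7 h 20 min + 4 h 4 min + 6 h 46 min + 8 h 40 min = 39 h 52 min.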